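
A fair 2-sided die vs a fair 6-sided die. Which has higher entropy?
6-sided die

Both are uniform distributions; for uniform over n outcomes, H = log₂(n). H(2-sided) = log₂(2) = 1.000 bits and H(6-sided) = log₂(6) = 2.585 bits. More outcomes in a uniform distribution means higher entropy.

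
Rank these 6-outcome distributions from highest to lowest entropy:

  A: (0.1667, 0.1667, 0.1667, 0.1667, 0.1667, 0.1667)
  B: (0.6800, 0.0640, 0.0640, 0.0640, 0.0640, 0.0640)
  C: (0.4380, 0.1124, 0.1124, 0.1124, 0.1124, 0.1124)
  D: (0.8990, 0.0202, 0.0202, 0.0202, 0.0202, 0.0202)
A > C > B > D

Key insight: Entropy is maximized by uniform distributions and minimized by concentrated distributions.

Entropies:
  H(A) = 2.5850 bits
  H(B) = 1.6474 bits
  H(C) = 2.2938 bits
  H(D) = 0.7067 bits

Ranking: A > C > B > D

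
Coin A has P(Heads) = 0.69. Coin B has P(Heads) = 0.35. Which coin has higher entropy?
B

For binary distributions, entropy is maximized at p=0.5 and decreases as p moves toward 0 or 1.

H(A) = H(0.69) = 0.8932 bits
H(B) = H(0.35) = 0.9341 bits

Distribution B (p=0.35) is closer to uniform (p=0.5), so it has higher entropy.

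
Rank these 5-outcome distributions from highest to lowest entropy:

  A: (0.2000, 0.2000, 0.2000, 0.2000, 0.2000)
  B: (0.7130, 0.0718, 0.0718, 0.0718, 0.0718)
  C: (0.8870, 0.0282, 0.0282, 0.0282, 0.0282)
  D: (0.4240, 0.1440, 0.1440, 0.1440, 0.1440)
A > D > B > C

Key insight: Entropy is maximized by uniform distributions and minimized by concentrated distributions.

Entropies:
  H(A) = 2.3219 bits
  H(B) = 1.4388 bits
  H(C) = 0.7349 bits
  H(D) = 2.1353 bits

Ranking: A > D > B > C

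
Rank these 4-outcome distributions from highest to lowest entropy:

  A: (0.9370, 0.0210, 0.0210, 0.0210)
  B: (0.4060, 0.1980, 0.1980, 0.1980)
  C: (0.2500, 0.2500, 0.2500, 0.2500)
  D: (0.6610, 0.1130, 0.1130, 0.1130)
C > B > D > A

Key insight: Entropy is maximized by uniform distributions and minimized by concentrated distributions.

Entropies:
  H(A) = 0.4391 bits
  H(B) = 1.9158 bits
  H(C) = 2.0000 bits
  H(D) = 1.4612 bits

Ranking: C > B > D > A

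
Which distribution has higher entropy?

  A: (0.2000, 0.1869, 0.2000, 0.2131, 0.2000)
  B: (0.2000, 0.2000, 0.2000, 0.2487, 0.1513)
A

Both distributions are close to uniform, making this a harder comparison.

H(A) = 2.3207 bits
H(B) = 2.3047 bits

The distribution closer to uniform has higher entropy.
Answer: A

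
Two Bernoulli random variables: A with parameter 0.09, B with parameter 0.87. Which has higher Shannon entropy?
B

For binary distributions, entropy is maximized at p=0.5 and decreases as p moves toward 0 or 1.

H(A) = H(0.09) = 0.4365 bits
H(B) = H(0.87) = 0.5574 bits

Distribution B (p=0.87) is closer to uniform (p=0.5), so it has higher entropy.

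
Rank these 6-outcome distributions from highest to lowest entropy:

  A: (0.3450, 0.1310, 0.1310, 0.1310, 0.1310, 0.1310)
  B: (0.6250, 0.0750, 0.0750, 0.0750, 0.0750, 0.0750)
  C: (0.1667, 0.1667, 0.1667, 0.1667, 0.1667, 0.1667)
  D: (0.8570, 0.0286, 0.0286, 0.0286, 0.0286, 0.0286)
C > A > B > D

Key insight: Entropy is maximized by uniform distributions and minimized by concentrated distributions.

Entropies:
  H(A) = 2.4504 bits
  H(B) = 1.8252 bits
  H(C) = 2.5850 bits
  H(D) = 0.9241 bits

Ranking: C > A > B > D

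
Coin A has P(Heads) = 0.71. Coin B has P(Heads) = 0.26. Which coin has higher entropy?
A

For binary distributions, entropy is maximized at p=0.5 and decreases as p moves toward 0 or 1.

H(A) = H(0.71) = 0.8687 bits
H(B) = H(0.26) = 0.8267 bits

Distribution A (p=0.71) is closer to uniform (p=0.5), so it has higher entropy.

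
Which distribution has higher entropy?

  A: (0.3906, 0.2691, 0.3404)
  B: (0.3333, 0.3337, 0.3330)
B

Both distributions are close to uniform, making this a harder comparison.

H(A) = 1.5686 bits
H(B) = 1.5850 bits

The distribution closer to uniform has higher entropy.
Answer: B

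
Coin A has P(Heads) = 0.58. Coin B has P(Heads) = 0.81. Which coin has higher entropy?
A

For binary distributions, entropy is maximized at p=0.5 and decreases as p moves toward 0 or 1.

H(A) = H(0.58) = 0.9815 bits
H(B) = H(0.81) = 0.7015 bits

Distribution A (p=0.58) is closer to uniform (p=0.5), so it has higher entropy.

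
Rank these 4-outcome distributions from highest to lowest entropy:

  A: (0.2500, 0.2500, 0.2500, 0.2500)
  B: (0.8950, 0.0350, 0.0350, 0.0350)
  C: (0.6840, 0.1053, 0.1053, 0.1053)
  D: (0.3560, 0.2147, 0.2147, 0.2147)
A > D > C > B

Key insight: Entropy is maximized by uniform distributions and minimized by concentrated distributions.

Entropies:
  H(A) = 2.0000 bits
  H(B) = 0.6511 bits
  H(C) = 1.4008 bits
  H(D) = 1.9600 bits

Ranking: A > D > C > B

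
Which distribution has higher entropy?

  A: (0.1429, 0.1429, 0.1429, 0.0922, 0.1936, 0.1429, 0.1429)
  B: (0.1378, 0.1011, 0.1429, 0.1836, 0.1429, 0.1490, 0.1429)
B

Both distributions are close to uniform, making this a harder comparison.

H(A) = 2.7808 bits
H(B) = 2.7895 bits

The distribution closer to uniform has higher entropy.
Answer: B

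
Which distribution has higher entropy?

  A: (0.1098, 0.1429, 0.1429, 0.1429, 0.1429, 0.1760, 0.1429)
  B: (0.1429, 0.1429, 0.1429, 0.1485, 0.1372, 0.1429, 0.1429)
B

Both distributions are close to uniform, making this a harder comparison.

H(A) = 2.7962 bits
H(B) = 2.8070 bits

The distribution closer to uniform has higher entropy.
Answer: B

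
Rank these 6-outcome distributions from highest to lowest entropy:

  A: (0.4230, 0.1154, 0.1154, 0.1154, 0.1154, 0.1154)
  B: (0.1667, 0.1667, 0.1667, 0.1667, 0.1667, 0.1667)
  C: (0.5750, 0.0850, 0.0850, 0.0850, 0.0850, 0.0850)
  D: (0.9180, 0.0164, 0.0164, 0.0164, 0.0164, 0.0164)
B > A > C > D

Key insight: Entropy is maximized by uniform distributions and minimized by concentrated distributions.

Entropies:
  H(A) = 2.3226 bits
  H(B) = 2.5850 bits
  H(C) = 1.9705 bits
  H(D) = 0.5996 bits

Ranking: B > A > C > D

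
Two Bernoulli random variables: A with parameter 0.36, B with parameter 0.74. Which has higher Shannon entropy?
A

For binary distributions, entropy is maximized at p=0.5 and decreases as p moves toward 0 or 1.

H(A) = H(0.36) = 0.9427 bits
H(B) = H(0.74) = 0.8267 bits

Distribution A (p=0.36) is closer to uniform (p=0.5), so it has higher entropy.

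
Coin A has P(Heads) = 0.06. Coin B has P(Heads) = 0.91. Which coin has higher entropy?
B

For binary distributions, entropy is maximized at p=0.5 and decreases as p moves toward 0 or 1.

H(A) = H(0.06) = 0.3274 bits
H(B) = H(0.91) = 0.4365 bits

Distribution B (p=0.91) is closer to uniform (p=0.5), so it has higher entropy.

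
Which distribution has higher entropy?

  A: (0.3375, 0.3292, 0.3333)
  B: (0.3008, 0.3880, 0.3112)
A

Both distributions are close to uniform, making this a harder comparison.

H(A) = 1.5849 bits
H(B) = 1.5754 bits

The distribution closer to uniform has higher entropy.
Answer: A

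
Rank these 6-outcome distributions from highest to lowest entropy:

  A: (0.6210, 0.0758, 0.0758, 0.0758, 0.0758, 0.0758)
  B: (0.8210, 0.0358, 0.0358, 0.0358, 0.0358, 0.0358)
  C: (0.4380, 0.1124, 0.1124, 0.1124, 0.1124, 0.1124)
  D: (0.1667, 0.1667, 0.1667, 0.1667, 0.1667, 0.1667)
D > C > A > B

Key insight: Entropy is maximized by uniform distributions and minimized by concentrated distributions.

Entropies:
  H(A) = 1.8373 bits
  H(B) = 1.0935 bits
  H(C) = 2.2938 bits
  H(D) = 2.5850 bits

Ranking: D > C > A > B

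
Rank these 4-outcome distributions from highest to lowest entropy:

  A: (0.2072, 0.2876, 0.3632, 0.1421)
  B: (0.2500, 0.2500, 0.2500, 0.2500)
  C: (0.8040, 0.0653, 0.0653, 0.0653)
B > A > C

Key insight: Entropy is maximized by uniform distributions and minimized by concentrated distributions.

- Uniform distributions have maximum entropy log₂(4) = 2.0000 bits
- The more "peaked" or concentrated a distribution, the lower its entropy

Entropies:
  H(A) = 1.9182 bits
  H(B) = 2.0000 bits
  H(C) = 1.0245 bits

Ranking: B > A > C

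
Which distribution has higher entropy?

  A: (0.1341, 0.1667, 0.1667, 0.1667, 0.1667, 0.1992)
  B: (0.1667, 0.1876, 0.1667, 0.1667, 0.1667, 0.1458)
B

Both distributions are close to uniform, making this a harder comparison.

H(A) = 2.5757 bits
H(B) = 2.5812 bits

The distribution closer to uniform has higher entropy.
Answer: B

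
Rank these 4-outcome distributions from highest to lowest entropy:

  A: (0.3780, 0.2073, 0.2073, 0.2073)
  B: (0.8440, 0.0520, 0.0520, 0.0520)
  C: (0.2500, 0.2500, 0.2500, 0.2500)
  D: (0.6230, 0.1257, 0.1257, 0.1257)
C > A > D > B

Key insight: Entropy is maximized by uniform distributions and minimized by concentrated distributions.

Entropies:
  H(A) = 1.9425 bits
  H(B) = 0.8719 bits
  H(C) = 2.0000 bits
  H(D) = 1.5534 bits

Ranking: C > A > D > B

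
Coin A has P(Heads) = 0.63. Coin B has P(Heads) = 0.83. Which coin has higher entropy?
A

For binary distributions, entropy is maximized at p=0.5 and decreases as p moves toward 0 or 1.

H(A) = H(0.63) = 0.9507 bits
H(B) = H(0.83) = 0.6577 bits

Distribution A (p=0.63) is closer to uniform (p=0.5), so it has higher entropy.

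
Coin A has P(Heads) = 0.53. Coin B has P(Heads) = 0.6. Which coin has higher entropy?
A

For binary distributions, entropy is maximized at p=0.5 and decreases as p moves toward 0 or 1.

H(A) = H(0.53) = 0.9974 bits
H(B) = H(0.6) = 0.9710 bits

Distribution A (p=0.53) is closer to uniform (p=0.5), so it has higher entropy.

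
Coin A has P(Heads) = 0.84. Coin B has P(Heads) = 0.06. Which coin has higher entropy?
A

For binary distributions, entropy is maximized at p=0.5 and decreases as p moves toward 0 or 1.

H(A) = H(0.84) = 0.6343 bits
H(B) = H(0.06) = 0.3274 bits

Distribution A (p=0.84) is closer to uniform (p=0.5), so it has higher entropy.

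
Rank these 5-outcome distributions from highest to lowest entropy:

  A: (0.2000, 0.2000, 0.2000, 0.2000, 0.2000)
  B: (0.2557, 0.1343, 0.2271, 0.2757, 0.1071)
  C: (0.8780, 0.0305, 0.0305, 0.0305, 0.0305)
A > B > C

Key insight: Entropy is maximized by uniform distributions and minimized by concentrated distributions.

- Uniform distributions have maximum entropy log₂(5) = 2.3219 bits
- The more "peaked" or concentrated a distribution, the lower its entropy

Entropies:
  H(A) = 2.3219 bits
  H(B) = 2.2355 bits
  H(C) = 0.7791 bits

Ranking: A > B > C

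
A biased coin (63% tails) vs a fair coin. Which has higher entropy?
Fair coin

The fair coin is uniform (p=0.5), maximizing binary entropy at 1 bit. The biased coin has H(0.63) ≈ 0.951 bits — its outcome is more predictable, so its entropy is lower.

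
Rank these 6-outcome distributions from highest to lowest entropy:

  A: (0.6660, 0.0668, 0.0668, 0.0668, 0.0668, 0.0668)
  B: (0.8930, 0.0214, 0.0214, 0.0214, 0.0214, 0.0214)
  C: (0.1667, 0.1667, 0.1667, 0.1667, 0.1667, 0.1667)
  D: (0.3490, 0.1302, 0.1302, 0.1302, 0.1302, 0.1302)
C > D > A > B

Key insight: Entropy is maximized by uniform distributions and minimized by concentrated distributions.

Entropies:
  H(A) = 1.6945 bits
  H(B) = 0.7392 bits
  H(C) = 2.5850 bits
  H(D) = 2.4447 bits

Ranking: C > D > A > B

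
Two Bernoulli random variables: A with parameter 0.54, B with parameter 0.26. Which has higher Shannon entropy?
A

For binary distributions, entropy is maximized at p=0.5 and decreases as p moves toward 0 or 1.

H(A) = H(0.54) = 0.9954 bits
H(B) = H(0.26) = 0.8267 bits

Distribution A (p=0.54) is closer to uniform (p=0.5), so it has higher entropy.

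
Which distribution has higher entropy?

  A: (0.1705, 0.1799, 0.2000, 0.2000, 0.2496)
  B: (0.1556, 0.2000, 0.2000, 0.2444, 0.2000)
A

Both distributions are close to uniform, making this a harder comparison.

H(A) = 2.3089 bits
H(B) = 2.3076 bits

The distribution closer to uniform has higher entropy.
Answer: A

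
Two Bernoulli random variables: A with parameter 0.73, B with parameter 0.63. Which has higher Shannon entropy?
B

For binary distributions, entropy is maximized at p=0.5 and decreases as p moves toward 0 or 1.

H(A) = H(0.73) = 0.8415 bits
H(B) = H(0.63) = 0.9507 bits

Distribution B (p=0.63) is closer to uniform (p=0.5), so it has higher entropy.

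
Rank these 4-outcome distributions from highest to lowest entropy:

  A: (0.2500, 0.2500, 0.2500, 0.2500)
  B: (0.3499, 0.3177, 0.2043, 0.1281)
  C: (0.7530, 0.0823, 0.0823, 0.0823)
A > B > C

Key insight: Entropy is maximized by uniform distributions and minimized by concentrated distributions.

- Uniform distributions have maximum entropy log₂(4) = 2.0000 bits
- The more "peaked" or concentrated a distribution, the lower its entropy

Entropies:
  H(A) = 2.0000 bits
  H(B) = 1.9035 bits
  H(C) = 1.1980 bits

Ranking: A > B > C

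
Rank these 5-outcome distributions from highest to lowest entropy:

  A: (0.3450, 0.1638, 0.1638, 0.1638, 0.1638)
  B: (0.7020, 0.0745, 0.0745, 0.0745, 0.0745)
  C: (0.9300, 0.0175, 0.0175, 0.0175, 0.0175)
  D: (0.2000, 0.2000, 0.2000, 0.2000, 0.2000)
D > A > B > C

Key insight: Entropy is maximized by uniform distributions and minimized by concentrated distributions.

Entropies:
  H(A) = 2.2395 bits
  H(B) = 1.4748 bits
  H(C) = 0.5059 bits
  H(D) = 2.3219 bits

Ranking: D > A > B > C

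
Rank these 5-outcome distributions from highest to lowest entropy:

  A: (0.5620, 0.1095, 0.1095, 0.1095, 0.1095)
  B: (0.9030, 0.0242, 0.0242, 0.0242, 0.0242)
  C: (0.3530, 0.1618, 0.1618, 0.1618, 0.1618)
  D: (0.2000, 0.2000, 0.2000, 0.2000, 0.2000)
D > C > A > B

Key insight: Entropy is maximized by uniform distributions and minimized by concentrated distributions.

Entropies:
  H(A) = 1.8649 bits
  H(B) = 0.6534 bits
  H(C) = 2.2307 bits
  H(D) = 2.3219 bits

Ranking: D > C > A > B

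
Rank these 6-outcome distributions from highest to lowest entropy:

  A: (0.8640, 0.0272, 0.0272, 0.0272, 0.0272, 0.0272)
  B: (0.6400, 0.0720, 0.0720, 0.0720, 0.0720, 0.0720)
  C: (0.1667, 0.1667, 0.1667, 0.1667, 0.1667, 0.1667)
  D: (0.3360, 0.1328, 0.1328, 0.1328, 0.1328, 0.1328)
C > D > B > A

Key insight: Entropy is maximized by uniform distributions and minimized by concentrated distributions.

Entropies:
  H(A) = 0.8894 bits
  H(B) = 1.7786 bits
  H(C) = 2.5850 bits
  H(D) = 2.4627 bits

Ranking: C > D > B > A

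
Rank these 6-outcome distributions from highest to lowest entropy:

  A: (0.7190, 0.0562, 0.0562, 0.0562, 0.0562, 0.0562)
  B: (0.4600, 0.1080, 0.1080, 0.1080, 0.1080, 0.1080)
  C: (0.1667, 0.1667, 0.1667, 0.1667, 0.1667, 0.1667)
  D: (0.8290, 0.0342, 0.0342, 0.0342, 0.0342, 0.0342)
C > B > A > D

Key insight: Entropy is maximized by uniform distributions and minimized by concentrated distributions.

Entropies:
  H(A) = 1.5093 bits
  H(B) = 2.2492 bits
  H(C) = 2.5850 bits
  H(D) = 1.0570 bits

Ranking: C > B > A > D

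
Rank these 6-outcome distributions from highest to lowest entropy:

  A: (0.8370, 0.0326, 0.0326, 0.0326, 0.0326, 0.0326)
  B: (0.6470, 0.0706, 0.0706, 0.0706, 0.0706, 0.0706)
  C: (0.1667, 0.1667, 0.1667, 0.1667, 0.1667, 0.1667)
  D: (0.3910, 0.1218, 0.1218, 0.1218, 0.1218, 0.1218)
C > D > B > A

Key insight: Entropy is maximized by uniform distributions and minimized by concentrated distributions.

Entropies:
  H(A) = 1.0199 bits
  H(B) = 1.7564 bits
  H(C) = 2.5850 bits
  H(D) = 2.3795 bits

Ranking: C > D > B > A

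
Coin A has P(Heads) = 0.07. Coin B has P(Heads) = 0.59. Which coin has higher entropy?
B

For binary distributions, entropy is maximized at p=0.5 and decreases as p moves toward 0 or 1.

H(A) = H(0.07) = 0.3659 bits
H(B) = H(0.59) = 0.9765 bits

Distribution B (p=0.59) is closer to uniform (p=0.5), so it has higher entropy.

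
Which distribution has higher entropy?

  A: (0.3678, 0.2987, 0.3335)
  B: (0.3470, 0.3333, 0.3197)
B

Both distributions are close to uniform, making this a harder comparison.

H(A) = 1.5798 bits
H(B) = 1.5842 bits

The distribution closer to uniform has higher entropy.
Answer: B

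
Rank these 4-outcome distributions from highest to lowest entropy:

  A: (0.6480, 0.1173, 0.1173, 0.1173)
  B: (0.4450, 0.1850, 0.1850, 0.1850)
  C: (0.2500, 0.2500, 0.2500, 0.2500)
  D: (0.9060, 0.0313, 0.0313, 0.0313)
C > B > A > D

Key insight: Entropy is maximized by uniform distributions and minimized by concentrated distributions.

Entropies:
  H(A) = 1.4937 bits
  H(B) = 1.8709 bits
  H(C) = 2.0000 bits
  H(D) = 0.5987 bits

Ranking: C > B > A > D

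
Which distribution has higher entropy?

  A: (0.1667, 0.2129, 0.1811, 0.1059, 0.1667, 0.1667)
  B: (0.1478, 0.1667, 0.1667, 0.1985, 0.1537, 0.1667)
B

Both distributions are close to uniform, making this a harder comparison.

H(A) = 2.5572 bits
H(B) = 2.5785 bits

The distribution closer to uniform has higher entropy.
Answer: B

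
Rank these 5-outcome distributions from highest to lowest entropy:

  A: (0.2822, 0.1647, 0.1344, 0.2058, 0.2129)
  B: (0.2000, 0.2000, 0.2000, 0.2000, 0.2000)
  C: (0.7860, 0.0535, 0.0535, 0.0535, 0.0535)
B > A > C

Key insight: Entropy is maximized by uniform distributions and minimized by concentrated distributions.

- Uniform distributions have maximum entropy log₂(5) = 2.3219 bits
- The more "peaked" or concentrated a distribution, the lower its entropy

Entropies:
  H(A) = 2.2773 bits
  H(B) = 2.3219 bits
  H(C) = 1.1771 bits

Ranking: B > A > C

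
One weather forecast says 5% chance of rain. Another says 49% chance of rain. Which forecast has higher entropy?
49% forecast

Treat each forecast as a Bernoulli distribution. Binary entropy is maximized at p=0.5 and falls off symmetrically toward 0 or 1. The 49% forecast is closer to 50%, so it is more uncertain. H(5%) ≈ 0.286 bits, H(49%) ≈ 1.000 bits.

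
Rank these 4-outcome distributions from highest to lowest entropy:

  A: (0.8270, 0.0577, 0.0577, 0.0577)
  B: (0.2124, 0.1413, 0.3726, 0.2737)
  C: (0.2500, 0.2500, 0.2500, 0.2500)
C > B > A

Key insight: Entropy is maximized by uniform distributions and minimized by concentrated distributions.

- Uniform distributions have maximum entropy log₂(4) = 2.0000 bits
- The more "peaked" or concentrated a distribution, the lower its entropy

Entropies:
  H(A) = 0.9387 bits
  H(B) = 1.9160 bits
  H(C) = 2.0000 bits

Ranking: C > B > A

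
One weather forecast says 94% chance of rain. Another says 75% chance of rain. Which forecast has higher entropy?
75% forecast

Treat each forecast as a Bernoulli distribution. Binary entropy is maximized at p=0.5 and falls off symmetrically toward 0 or 1. The 75% forecast is closer to 50%, so it is more uncertain. H(94%) ≈ 0.327 bits, H(75%) ≈ 0.811 bits.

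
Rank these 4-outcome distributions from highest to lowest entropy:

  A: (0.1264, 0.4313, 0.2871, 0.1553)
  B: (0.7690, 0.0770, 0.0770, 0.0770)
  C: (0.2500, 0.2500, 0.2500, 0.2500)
C > A > B

Key insight: Entropy is maximized by uniform distributions and minimized by concentrated distributions.

- Uniform distributions have maximum entropy log₂(4) = 2.0000 bits
- The more "peaked" or concentrated a distribution, the lower its entropy

Entropies:
  H(A) = 1.8346 bits
  H(B) = 1.1459 bits
  H(C) = 2.0000 bits

Ranking: C > A > B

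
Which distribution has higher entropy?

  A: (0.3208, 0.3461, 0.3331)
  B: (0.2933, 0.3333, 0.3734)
A

Both distributions are close to uniform, making this a harder comparison.

H(A) = 1.5843 bits
H(B) = 1.5780 bits

The distribution closer to uniform has higher entropy.
Answer: A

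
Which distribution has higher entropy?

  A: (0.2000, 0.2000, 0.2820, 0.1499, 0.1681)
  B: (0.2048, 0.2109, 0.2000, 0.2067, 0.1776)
B

Both distributions are close to uniform, making this a harder comparison.

H(A) = 2.2866 bits
H(B) = 2.3194 bits

The distribution closer to uniform has higher entropy.
Answer: B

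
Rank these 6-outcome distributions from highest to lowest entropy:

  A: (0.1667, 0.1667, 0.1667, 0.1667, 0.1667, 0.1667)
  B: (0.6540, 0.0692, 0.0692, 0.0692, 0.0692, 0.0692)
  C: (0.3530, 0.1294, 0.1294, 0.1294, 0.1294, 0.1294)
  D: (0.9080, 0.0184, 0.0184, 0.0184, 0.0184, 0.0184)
A > C > B > D

Key insight: Entropy is maximized by uniform distributions and minimized by concentrated distributions.

Entropies:
  H(A) = 2.5850 bits
  H(B) = 1.7338 bits
  H(C) = 2.4390 bits
  H(D) = 0.6567 bits

Ranking: A > C > B > D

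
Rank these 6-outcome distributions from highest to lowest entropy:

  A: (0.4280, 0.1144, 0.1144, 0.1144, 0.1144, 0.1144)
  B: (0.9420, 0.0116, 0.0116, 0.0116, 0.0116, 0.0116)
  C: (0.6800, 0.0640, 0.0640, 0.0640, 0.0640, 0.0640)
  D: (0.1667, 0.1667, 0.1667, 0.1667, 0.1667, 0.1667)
D > A > C > B

Key insight: Entropy is maximized by uniform distributions and minimized by concentrated distributions.

Entropies:
  H(A) = 2.3131 bits
  H(B) = 0.4541 bits
  H(C) = 1.6474 bits
  H(D) = 2.5850 bits

Ranking: D > A > C > B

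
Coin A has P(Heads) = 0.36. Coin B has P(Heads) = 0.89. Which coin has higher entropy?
A

For binary distributions, entropy is maximized at p=0.5 and decreases as p moves toward 0 or 1.

H(A) = H(0.36) = 0.9427 bits
H(B) = H(0.89) = 0.4999 bits

Distribution A (p=0.36) is closer to uniform (p=0.5), so it has higher entropy.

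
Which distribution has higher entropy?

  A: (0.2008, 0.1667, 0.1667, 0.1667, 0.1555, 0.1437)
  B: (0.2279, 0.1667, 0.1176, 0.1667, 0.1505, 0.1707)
A

Both distributions are close to uniform, making this a harder comparison.

H(A) = 2.5773 bits
H(B) = 2.5576 bits

The distribution closer to uniform has higher entropy.
Answer: A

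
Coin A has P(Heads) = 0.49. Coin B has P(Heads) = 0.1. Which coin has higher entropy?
A

For binary distributions, entropy is maximized at p=0.5 and decreases as p moves toward 0 or 1.

H(A) = H(0.49) = 0.9997 bits
H(B) = H(0.1) = 0.4690 bits

Distribution A (p=0.49) is closer to uniform (p=0.5), so it has higher entropy.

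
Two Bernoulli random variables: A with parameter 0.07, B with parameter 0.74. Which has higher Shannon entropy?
B

For binary distributions, entropy is maximized at p=0.5 and decreases as p moves toward 0 or 1.

H(A) = H(0.07) = 0.3659 bits
H(B) = H(0.74) = 0.8267 bits

Distribution B (p=0.74) is closer to uniform (p=0.5), so it has higher entropy.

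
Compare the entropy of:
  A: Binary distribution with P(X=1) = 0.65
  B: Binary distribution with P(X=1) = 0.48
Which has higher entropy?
B

For binary distributions, entropy is maximized at p=0.5 and decreases as p moves toward 0 or 1.

H(A) = H(0.65) = 0.9341 bits
H(B) = H(0.48) = 0.9988 bits

Distribution B (p=0.48) is closer to uniform (p=0.5), so it has higher entropy.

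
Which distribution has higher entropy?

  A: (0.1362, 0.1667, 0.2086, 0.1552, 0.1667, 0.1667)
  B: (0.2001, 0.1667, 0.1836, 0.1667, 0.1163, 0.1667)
A

Both distributions are close to uniform, making this a harder comparison.

H(A) = 2.5730 bits
H(B) = 2.5669 bits

The distribution closer to uniform has higher entropy.
Answer: A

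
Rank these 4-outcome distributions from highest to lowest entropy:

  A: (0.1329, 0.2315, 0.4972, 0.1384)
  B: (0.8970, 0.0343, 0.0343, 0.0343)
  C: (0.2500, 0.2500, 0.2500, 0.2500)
C > A > B

Key insight: Entropy is maximized by uniform distributions and minimized by concentrated distributions.

- Uniform distributions have maximum entropy log₂(4) = 2.0000 bits
- The more "peaked" or concentrated a distribution, the lower its entropy

Entropies:
  H(A) = 1.7717 bits
  H(B) = 0.6417 bits
  H(C) = 2.0000 bits

Ranking: C > A > B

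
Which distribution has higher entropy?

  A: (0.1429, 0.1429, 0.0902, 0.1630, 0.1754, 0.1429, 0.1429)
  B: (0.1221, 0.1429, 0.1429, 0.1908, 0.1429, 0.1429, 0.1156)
B

Both distributions are close to uniform, making this a harder comparison.

H(A) = 2.7843 bits
H(B) = 2.7906 bits

The distribution closer to uniform has higher entropy.
Answer: B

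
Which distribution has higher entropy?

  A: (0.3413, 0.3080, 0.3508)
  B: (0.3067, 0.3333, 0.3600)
A

Both distributions are close to uniform, making this a harder comparison.

H(A) = 1.5828 bits
H(B) = 1.5819 bits

The distribution closer to uniform has higher entropy.
Answer: A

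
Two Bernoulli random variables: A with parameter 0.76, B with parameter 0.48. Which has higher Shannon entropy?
B

For binary distributions, entropy is maximized at p=0.5 and decreases as p moves toward 0 or 1.

H(A) = H(0.76) = 0.7950 bits
H(B) = H(0.48) = 0.9988 bits

Distribution B (p=0.48) is closer to uniform (p=0.5), so it has higher entropy.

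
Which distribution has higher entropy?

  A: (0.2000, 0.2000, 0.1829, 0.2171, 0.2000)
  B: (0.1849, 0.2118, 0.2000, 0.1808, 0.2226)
A

Both distributions are close to uniform, making this a harder comparison.

H(A) = 2.3198 bits
H(B) = 2.3174 bits

The distribution closer to uniform has higher entropy.
Answer: A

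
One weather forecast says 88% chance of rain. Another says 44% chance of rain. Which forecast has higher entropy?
44% forecast

Treat each forecast as a Bernoulli distribution. Binary entropy is maximized at p=0.5 and falls off symmetrically toward 0 or 1. The 44% forecast is closer to 50%, so it is more uncertain. H(88%) ≈ 0.529 bits, H(44%) ≈ 0.990 bits.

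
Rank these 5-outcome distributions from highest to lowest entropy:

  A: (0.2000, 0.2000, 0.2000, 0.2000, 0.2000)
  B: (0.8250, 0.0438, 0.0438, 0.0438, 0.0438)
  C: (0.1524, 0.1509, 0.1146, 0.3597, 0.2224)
A > C > B

Key insight: Entropy is maximized by uniform distributions and minimized by concentrated distributions.

- Uniform distributions have maximum entropy log₂(5) = 2.3219 bits
- The more "peaked" or concentrated a distribution, the lower its entropy

Entropies:
  H(A) = 2.3219 bits
  H(B) = 1.0190 bits
  H(C) = 2.1964 bits

Ranking: A > C > B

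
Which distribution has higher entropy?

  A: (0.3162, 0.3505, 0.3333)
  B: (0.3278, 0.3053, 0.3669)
A

Both distributions are close to uniform, making this a harder comparison.

H(A) = 1.5837 bits
H(B) = 1.5808 bits

The distribution closer to uniform has higher entropy.
Answer: A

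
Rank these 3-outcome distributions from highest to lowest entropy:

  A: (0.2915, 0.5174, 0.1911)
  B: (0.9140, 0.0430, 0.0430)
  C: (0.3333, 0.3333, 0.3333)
C > A > B

Key insight: Entropy is maximized by uniform distributions and minimized by concentrated distributions.

- Uniform distributions have maximum entropy log₂(3) = 1.5850 bits
- The more "peaked" or concentrated a distribution, the lower its entropy

Entropies:
  H(A) = 1.4665 bits
  H(B) = 0.5090 bits
  H(C) = 1.5850 bits

Ranking: C > A > B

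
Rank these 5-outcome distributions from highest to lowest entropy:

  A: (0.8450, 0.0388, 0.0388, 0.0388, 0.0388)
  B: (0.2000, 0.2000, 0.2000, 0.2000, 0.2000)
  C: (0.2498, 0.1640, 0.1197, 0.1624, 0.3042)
B > C > A

Key insight: Entropy is maximized by uniform distributions and minimized by concentrated distributions.

- Uniform distributions have maximum entropy log₂(5) = 2.3219 bits
- The more "peaked" or concentrated a distribution, the lower its entropy

Entropies:
  H(A) = 0.9322 bits
  H(B) = 2.3219 bits
  H(C) = 2.2423 bits

Ranking: B > C > A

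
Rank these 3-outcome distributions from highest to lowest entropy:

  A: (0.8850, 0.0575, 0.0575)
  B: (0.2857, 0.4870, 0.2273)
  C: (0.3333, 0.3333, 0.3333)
C > B > A

Key insight: Entropy is maximized by uniform distributions and minimized by concentrated distributions.

- Uniform distributions have maximum entropy log₂(3) = 1.5850 bits
- The more "peaked" or concentrated a distribution, the lower its entropy

Entropies:
  H(A) = 0.6298 bits
  H(B) = 1.5077 bits
  H(C) = 1.5850 bits

Ranking: C > B > A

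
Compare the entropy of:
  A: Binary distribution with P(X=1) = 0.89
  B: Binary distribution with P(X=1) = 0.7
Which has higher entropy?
B

For binary distributions, entropy is maximized at p=0.5 and decreases as p moves toward 0 or 1.

H(A) = H(0.89) = 0.4999 bits
H(B) = H(0.7) = 0.8813 bits

Distribution B (p=0.7) is closer to uniform (p=0.5), so it has higher entropy.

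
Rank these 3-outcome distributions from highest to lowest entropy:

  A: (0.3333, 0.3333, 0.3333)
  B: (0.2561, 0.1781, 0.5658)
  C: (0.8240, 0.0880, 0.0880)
A > B > C

Key insight: Entropy is maximized by uniform distributions and minimized by concentrated distributions.

- Uniform distributions have maximum entropy log₂(3) = 1.5850 bits
- The more "peaked" or concentrated a distribution, the lower its entropy

Entropies:
  H(A) = 1.5850 bits
  H(B) = 1.4115 bits
  H(C) = 0.8472 bits

Ranking: A > B > C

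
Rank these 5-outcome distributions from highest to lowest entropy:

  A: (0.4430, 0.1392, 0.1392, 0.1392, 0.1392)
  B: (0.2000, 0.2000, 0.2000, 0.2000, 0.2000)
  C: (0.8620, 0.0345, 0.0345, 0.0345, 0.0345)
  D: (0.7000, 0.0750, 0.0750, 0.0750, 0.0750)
B > A > D > C

Key insight: Entropy is maximized by uniform distributions and minimized by concentrated distributions.

Entropies:
  H(A) = 2.1046 bits
  H(B) = 2.3219 bits
  H(C) = 0.8550 bits
  H(D) = 1.4813 bits

Ranking: B > A > D > C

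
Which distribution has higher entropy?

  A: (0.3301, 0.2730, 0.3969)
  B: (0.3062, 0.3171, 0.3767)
B

Both distributions are close to uniform, making this a harder comparison.

H(A) = 1.5683 bits
H(B) = 1.5788 bits

The distribution closer to uniform has higher entropy.
Answer: B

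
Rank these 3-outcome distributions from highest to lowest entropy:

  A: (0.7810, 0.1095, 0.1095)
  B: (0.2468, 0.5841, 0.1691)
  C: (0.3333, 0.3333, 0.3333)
C > B > A

Key insight: Entropy is maximized by uniform distributions and minimized by concentrated distributions.

- Uniform distributions have maximum entropy log₂(3) = 1.5850 bits
- The more "peaked" or concentrated a distribution, the lower its entropy

Entropies:
  H(A) = 0.9773 bits
  H(B) = 1.3849 bits
  H(C) = 1.5850 bits

Ranking: C > B > A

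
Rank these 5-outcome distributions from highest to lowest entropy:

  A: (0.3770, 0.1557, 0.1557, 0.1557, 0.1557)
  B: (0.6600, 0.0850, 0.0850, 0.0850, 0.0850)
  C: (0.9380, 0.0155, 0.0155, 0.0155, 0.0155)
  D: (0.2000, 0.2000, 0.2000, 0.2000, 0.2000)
D > A > B > C

Key insight: Entropy is maximized by uniform distributions and minimized by concentrated distributions.

Entropies:
  H(A) = 2.2019 bits
  H(B) = 1.6048 bits
  H(C) = 0.4593 bits
  H(D) = 2.3219 bits

Ranking: D > A > B > C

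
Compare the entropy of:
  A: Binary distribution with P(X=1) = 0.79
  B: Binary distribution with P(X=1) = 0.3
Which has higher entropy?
B

For binary distributions, entropy is maximized at p=0.5 and decreases as p moves toward 0 or 1.

H(A) = H(0.79) = 0.7415 bits
H(B) = H(0.3) = 0.8813 bits

Distribution B (p=0.3) is closer to uniform (p=0.5), so it has higher entropy.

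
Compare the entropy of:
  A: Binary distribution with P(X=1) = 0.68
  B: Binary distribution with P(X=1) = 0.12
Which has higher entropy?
A

For binary distributions, entropy is maximized at p=0.5 and decreases as p moves toward 0 or 1.

H(A) = H(0.68) = 0.9044 bits
H(B) = H(0.12) = 0.5294 bits

Distribution A (p=0.68) is closer to uniform (p=0.5), so it has higher entropy.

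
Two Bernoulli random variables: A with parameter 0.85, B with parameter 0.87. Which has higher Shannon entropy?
A

For binary distributions, entropy is maximized at p=0.5 and decreases as p moves toward 0 or 1.

H(A) = H(0.85) = 0.6098 bits
H(B) = H(0.87) = 0.5574 bits

Distribution A (p=0.85) is closer to uniform (p=0.5), so it has higher entropy.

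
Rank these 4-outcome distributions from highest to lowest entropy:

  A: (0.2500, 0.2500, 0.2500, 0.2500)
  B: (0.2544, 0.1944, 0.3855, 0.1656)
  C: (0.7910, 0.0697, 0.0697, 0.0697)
A > B > C

Key insight: Entropy is maximized by uniform distributions and minimized by concentrated distributions.

- Uniform distributions have maximum entropy log₂(4) = 2.0000 bits
- The more "peaked" or concentrated a distribution, the lower its entropy

Entropies:
  H(A) = 2.0000 bits
  H(B) = 1.9216 bits
  H(C) = 1.0708 bits

Ranking: A > B > C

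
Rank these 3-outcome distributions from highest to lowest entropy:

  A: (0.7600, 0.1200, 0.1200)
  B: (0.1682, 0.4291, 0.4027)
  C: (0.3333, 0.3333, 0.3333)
C > B > A

Key insight: Entropy is maximized by uniform distributions and minimized by concentrated distributions.

- Uniform distributions have maximum entropy log₂(3) = 1.5850 bits
- The more "peaked" or concentrated a distribution, the lower its entropy

Entropies:
  H(A) = 1.0350 bits
  H(B) = 1.4847 bits
  H(C) = 1.5850 bits

Ranking: C > B > A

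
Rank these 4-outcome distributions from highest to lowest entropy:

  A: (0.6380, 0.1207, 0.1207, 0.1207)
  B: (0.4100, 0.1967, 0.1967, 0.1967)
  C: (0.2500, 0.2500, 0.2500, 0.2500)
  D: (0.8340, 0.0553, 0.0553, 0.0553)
C > B > A > D

Key insight: Entropy is maximized by uniform distributions and minimized by concentrated distributions.

Entropies:
  H(A) = 1.5181 bits
  H(B) = 1.9116 bits
  H(C) = 2.0000 bits
  H(D) = 0.9116 bits

Ranking: C > B > A > D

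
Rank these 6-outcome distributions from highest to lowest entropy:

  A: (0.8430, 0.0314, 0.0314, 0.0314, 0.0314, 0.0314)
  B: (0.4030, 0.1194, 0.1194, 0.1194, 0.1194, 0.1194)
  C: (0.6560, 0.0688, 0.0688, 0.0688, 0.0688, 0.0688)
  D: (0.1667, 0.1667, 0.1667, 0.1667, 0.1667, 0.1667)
D > B > C > A

Key insight: Entropy is maximized by uniform distributions and minimized by concentrated distributions.

Entropies:
  H(A) = 0.9916 bits
  H(B) = 2.3589 bits
  H(C) = 1.7273 bits
  H(D) = 2.5850 bits

Ranking: D > B > C > A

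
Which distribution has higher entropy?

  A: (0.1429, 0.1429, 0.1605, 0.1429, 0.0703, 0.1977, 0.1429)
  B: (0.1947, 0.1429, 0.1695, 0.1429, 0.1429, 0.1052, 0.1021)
B

Both distributions are close to uniform, making this a harder comparison.

H(A) = 2.7596 bits
H(B) = 2.7746 bits

The distribution closer to uniform has higher entropy.
Answer: B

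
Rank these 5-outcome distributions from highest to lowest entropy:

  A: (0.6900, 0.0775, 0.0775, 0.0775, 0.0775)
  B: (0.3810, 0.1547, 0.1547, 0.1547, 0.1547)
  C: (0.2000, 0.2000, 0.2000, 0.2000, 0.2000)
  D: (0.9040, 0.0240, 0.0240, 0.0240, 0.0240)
C > B > A > D

Key insight: Entropy is maximized by uniform distributions and minimized by concentrated distributions.

Entropies:
  H(A) = 1.5132 bits
  H(B) = 2.1967 bits
  H(C) = 2.3219 bits
  H(D) = 0.6482 bits

Ranking: C > B > A > D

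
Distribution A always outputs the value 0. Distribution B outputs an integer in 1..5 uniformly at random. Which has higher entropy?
B

A is deterministic, so H(A) = 0. B is uniform over 5 outcomes, so H(B) = log₂(5) = 2.322 bits. Any distribution with genuine randomness has higher entropy than a deterministic one.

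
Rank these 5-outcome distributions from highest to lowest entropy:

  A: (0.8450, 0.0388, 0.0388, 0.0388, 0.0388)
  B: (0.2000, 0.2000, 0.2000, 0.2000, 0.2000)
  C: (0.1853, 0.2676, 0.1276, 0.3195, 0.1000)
B > C > A

Key insight: Entropy is maximized by uniform distributions and minimized by concentrated distributions.

- Uniform distributions have maximum entropy log₂(5) = 2.3219 bits
- The more "peaked" or concentrated a distribution, the lower its entropy

Entropies:
  H(A) = 0.9322 bits
  H(B) = 2.3219 bits
  H(C) = 2.1968 bits

Ranking: B > C > A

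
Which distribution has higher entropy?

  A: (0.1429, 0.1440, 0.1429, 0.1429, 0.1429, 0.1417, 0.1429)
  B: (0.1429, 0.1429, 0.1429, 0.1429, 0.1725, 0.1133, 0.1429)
A

Both distributions are close to uniform, making this a harder comparison.

H(A) = 2.8073 bits
H(B) = 2.7984 bits

The distribution closer to uniform has higher entropy.
Answer: A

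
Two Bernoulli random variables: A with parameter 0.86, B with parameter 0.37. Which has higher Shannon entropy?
B

For binary distributions, entropy is maximized at p=0.5 and decreases as p moves toward 0 or 1.

H(A) = H(0.86) = 0.5842 bits
H(B) = H(0.37) = 0.9507 bits

Distribution B (p=0.37) is closer to uniform (p=0.5), so it has higher entropy.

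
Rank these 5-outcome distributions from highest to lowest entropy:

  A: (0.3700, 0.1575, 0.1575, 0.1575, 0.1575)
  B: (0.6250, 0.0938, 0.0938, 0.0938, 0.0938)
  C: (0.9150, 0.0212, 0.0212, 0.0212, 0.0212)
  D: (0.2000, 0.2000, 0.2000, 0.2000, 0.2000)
D > A > B > C

Key insight: Entropy is maximized by uniform distributions and minimized by concentrated distributions.

Entropies:
  H(A) = 2.2107 bits
  H(B) = 1.7044 bits
  H(C) = 0.5896 bits
  H(D) = 2.3219 bits

Ranking: D > A > B > C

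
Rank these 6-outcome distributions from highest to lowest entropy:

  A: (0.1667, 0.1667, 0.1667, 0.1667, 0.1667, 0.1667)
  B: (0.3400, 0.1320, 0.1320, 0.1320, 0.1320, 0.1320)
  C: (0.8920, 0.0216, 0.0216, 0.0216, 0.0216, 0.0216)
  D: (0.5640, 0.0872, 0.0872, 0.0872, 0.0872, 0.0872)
A > B > D > C

Key insight: Entropy is maximized by uniform distributions and minimized by concentrated distributions.

Entropies:
  H(A) = 2.5850 bits
  H(B) = 2.4573 bits
  H(C) = 0.7446 bits
  H(D) = 2.0005 bits

Ranking: A > B > D > C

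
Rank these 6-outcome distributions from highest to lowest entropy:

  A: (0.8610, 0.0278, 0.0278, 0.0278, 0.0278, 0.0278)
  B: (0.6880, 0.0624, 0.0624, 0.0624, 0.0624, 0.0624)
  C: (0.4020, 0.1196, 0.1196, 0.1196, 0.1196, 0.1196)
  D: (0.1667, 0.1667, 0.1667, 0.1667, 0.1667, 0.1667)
D > C > B > A

Key insight: Entropy is maximized by uniform distributions and minimized by concentrated distributions.

Entropies:
  H(A) = 0.9044 bits
  H(B) = 1.6199 bits
  H(C) = 2.3606 bits
  H(D) = 2.5850 bits

Ranking: D > C > B > A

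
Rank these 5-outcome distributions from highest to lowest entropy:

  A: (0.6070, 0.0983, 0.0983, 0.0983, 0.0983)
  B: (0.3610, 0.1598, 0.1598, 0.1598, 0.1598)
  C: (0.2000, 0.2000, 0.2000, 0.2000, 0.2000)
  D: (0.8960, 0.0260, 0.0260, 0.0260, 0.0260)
C > B > A > D

Key insight: Entropy is maximized by uniform distributions and minimized by concentrated distributions.

Entropies:
  H(A) = 1.7527 bits
  H(B) = 2.2215 bits
  H(C) = 2.3219 bits
  H(D) = 0.6895 bits

Ranking: C > B > A > D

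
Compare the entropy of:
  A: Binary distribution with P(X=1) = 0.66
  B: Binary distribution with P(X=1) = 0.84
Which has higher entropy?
A

For binary distributions, entropy is maximized at p=0.5 and decreases as p moves toward 0 or 1.

H(A) = H(0.66) = 0.9248 bits
H(B) = H(0.84) = 0.6343 bits

Distribution A (p=0.66) is closer to uniform (p=0.5), so it has higher entropy.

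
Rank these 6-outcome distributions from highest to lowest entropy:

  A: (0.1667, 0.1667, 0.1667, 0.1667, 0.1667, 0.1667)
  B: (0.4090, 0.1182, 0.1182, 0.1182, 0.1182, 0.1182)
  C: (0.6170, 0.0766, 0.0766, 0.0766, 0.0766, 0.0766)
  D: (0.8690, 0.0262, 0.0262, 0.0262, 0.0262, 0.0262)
A > B > C > D

Key insight: Entropy is maximized by uniform distributions and minimized by concentrated distributions.

Entropies:
  H(A) = 2.5850 bits
  H(B) = 2.3482 bits
  H(C) = 1.8494 bits
  H(D) = 0.8643 bits

Ranking: A > B > C > D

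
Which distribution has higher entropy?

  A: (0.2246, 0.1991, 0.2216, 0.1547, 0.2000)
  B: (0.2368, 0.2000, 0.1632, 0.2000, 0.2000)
B

Both distributions are close to uniform, making this a harder comparison.

H(A) = 2.3102 bits
H(B) = 2.3121 bits

The distribution closer to uniform has higher entropy.
Answer: B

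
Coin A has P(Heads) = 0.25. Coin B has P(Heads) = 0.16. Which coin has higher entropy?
A

For binary distributions, entropy is maximized at p=0.5 and decreases as p moves toward 0 or 1.

H(A) = H(0.25) = 0.8113 bits
H(B) = H(0.16) = 0.6343 bits

Distribution A (p=0.25) is closer to uniform (p=0.5), so it has higher entropy.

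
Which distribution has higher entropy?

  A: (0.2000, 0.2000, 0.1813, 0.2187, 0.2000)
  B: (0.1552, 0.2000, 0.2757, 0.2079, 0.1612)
A

Both distributions are close to uniform, making this a harder comparison.

H(A) = 2.3194 bits
H(B) = 2.2896 bits

The distribution closer to uniform has higher entropy.
Answer: A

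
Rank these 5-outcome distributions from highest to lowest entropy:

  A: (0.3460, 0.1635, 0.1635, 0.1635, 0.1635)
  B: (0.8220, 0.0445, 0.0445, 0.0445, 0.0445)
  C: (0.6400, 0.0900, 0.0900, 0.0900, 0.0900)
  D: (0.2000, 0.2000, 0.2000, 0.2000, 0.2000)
D > A > C > B

Key insight: Entropy is maximized by uniform distributions and minimized by concentrated distributions.

Entropies:
  H(A) = 2.2384 bits
  H(B) = 1.0317 bits
  H(C) = 1.6627 bits
  H(D) = 2.3219 bits

Ranking: D > A > C > B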